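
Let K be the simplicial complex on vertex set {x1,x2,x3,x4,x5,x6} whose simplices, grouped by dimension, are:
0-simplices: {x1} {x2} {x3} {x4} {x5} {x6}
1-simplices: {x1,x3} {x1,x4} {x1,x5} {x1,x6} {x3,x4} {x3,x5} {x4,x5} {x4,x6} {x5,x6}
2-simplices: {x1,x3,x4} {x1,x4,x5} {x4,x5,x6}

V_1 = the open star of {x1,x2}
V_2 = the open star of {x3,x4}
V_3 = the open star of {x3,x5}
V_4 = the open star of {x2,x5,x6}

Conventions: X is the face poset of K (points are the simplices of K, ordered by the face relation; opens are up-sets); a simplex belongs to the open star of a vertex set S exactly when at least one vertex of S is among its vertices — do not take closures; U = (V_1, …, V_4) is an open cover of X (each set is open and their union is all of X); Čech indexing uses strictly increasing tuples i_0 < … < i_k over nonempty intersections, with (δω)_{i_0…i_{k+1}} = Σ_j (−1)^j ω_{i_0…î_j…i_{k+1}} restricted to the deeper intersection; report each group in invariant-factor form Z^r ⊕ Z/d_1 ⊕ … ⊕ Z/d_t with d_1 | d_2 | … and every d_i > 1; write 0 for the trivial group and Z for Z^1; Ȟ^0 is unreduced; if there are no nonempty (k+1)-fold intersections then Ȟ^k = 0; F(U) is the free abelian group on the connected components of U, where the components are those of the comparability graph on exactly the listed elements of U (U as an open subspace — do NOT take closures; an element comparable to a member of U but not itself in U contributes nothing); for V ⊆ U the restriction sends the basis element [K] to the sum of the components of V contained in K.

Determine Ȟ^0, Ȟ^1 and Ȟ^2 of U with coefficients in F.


cover nerve:
  V1={{x1},{x2},{x1,x3},{x1,x4},{x1,x5},{x1,x6},{x1,x3,x4},{x1,x4,x5}} V2={{x3},{x4},{x1,x3},{x1,x4},{x3,x4},{x3,x5},{x4,x5},{x4,x6},{x1,x3,x4},{x1,x4,x5},{x4,x5,x6}} V3={{x3},{x5},{x1,x3},{x1,x5},{x3,x4},{x3,x5},{x4,x5},{x5,x6},{x1,x3,x4},{x1,x4,x5},{x4,x5,x6}} V4={{x2},{x5},{x6},{x1,x5},{x1,x6},{x3,x5},{x4,x5},{x4,x6},{x5,x6},{x1,x4,x5},{x4,x5,x6}}
  V12={{x1,x3},{x1,x4},{x1,x3,x4},{x1,x4,x5}} V13={{x1,x3},{x1,x5},{x1,x3,x4},{x1,x4,x5}} V14={{x2},{x1,x5},{x1,x6},{x1,x4,x5}} V23={{x3},{x1,x3},{x3,x4},{x3,x5},{x4,x5},{x1,x3,x4},{x1,x4,x5},{x4,x5,x6}} V24={{x3,x5},{x4,x5},{x4,x6},{x1,x4,x5},{x4,x5,x6}} V34={{x5},{x1,x5},{x3,x5},{x4,x5},{x5,x6},{x1,x4,x5},{x4,x5,x6}}
  V123={{x1,x3},{x1,x3,x4},{x1,x4,x5}} V124={{x1,x4,x5}} V134={{x1,x5},{x1,x4,x5}} V234={{x3,x5},{x4,x5},{x1,x4,x5},{x4,x5,x6}}
  V1234={{x1,x4,x5}}
components per intersection:
  V1: {{x1},{x1,x3},{x1,x4},{x1,x5},{x1,x6},{x1,x3,x4},{x1,x4,x5}} {{x2}}
  V2: {{x3},{x4},{x1,x3},{x1,x4},{x3,x4},{x3,x5},{x4,x5},{x4,x6},{x1,x3,x4},{x1,x4,x5},{x4,x5,x6}}
  V3: {{x3},{x5},{x1,x3},{x1,x5},{x3,x4},{x3,x5},{x4,x5},{x5,x6},{x1,x3,x4},{x1,x4,x5},{x4,x5,x6}}
  V4: {{x2}} {{x5},{x6},{x1,x5},{x1,x6},{x3,x5},{x4,x5},{x4,x6},{x5,x6},{x1,x4,x5},{x4,x5,x6}}
  V12: {{x1,x3},{x1,x4},{x1,x3,x4},{x1,x4,x5}}
  V13: {{x1,x3},{x1,x3,x4}} {{x1,x5},{x1,x4,x5}}
  V14: {{x2}} {{x1,x5},{x1,x4,x5}} {{x1,x6}}
  V23: {{x3},{x1,x3},{x3,x4},{x3,x5},{x1,x3,x4}} {{x4,x5},{x1,x4,x5},{x4,x5,x6}}
  V24: {{x3,x5}} {{x4,x5},{x4,x6},{x1,x4,x5},{x4,x5,x6}}
  V34: {{x5},{x1,x5},{x3,x5},{x4,x5},{x5,x6},{x1,x4,x5},{x4,x5,x6}}
  V123: {{x1,x3},{x1,x3,x4}} {{x1,x4,x5}}
  V124: {{x1,x4,x5}}
  V134: {{x1,x5},{x1,x4,x5}}
  V234: {{x3,x5}} {{x4,x5},{x1,x4,x5},{x4,x5,x6}}
  V1234: {{x1,x4,x5}}
C dims 6,11,6,1; δ0: rk 4, SNF 1^4; δ1: rk 5, SNF 1^5; δ2: rk 1, SNF 1^1
Ȟ^0: (6−4)−0=2 ⇒ Z^2
Ȟ^1: (11−5)−4=2 ⇒ Z^2
Ȟ^2: (6−1)−5=0 ⇒ 0

Ȟ^0 = Z^2, Ȟ^1 = Z^2, Ȟ^2 = 0


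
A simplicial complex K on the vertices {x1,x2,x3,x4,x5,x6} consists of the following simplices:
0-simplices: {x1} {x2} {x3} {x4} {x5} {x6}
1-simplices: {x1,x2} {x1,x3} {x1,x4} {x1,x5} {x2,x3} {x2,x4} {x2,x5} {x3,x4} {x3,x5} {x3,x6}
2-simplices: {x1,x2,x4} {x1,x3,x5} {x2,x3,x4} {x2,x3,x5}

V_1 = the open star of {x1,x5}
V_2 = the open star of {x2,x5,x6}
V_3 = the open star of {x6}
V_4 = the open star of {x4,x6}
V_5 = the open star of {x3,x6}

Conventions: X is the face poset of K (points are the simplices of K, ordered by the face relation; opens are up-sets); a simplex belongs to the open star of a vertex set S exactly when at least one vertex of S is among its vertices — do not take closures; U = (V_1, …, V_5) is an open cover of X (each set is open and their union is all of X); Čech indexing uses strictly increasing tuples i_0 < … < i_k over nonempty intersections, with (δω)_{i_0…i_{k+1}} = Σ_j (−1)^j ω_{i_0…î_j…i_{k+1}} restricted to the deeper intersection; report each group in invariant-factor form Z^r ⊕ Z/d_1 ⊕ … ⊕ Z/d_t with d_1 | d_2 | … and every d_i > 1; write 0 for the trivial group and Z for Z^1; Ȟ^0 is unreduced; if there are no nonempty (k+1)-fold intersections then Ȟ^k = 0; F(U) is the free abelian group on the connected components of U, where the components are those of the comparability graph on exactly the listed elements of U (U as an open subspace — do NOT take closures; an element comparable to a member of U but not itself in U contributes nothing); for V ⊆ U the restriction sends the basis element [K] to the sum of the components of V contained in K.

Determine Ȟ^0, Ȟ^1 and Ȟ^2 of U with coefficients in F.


nonempty overlaps:
  V1={{x1},{x5},{x1,x2},{x1,x3},{x1,x4},{x1,x5},{x2,x5},{x3,x5},{x1,x2,x4},{x1,x3,x5},{x2,x3,x5}} V2={{x2},{x5},{x6},{x1,x2},{x1,x5},{x2,x3},{x2,x4},{x2,x5},{x3,x5},{x3,x6},{x1,x2,x4},{x1,x3,x5},{x2,x3,x4},{x2,x3,x5}} V3={{x6},{x3,x6}} V4={{x4},{x6},{x1,x4},{x2,x4},{x3,x4},{x3,x6},{x1,x2,x4},{x2,x3,x4}} V5={{x3},{x6},{x1,x3},{x2,x3},{x3,x4},{x3,x5},{x3,x6},{x1,x3,x5},{x2,x3,x4},{x2,x3,x5}}
  V12={{x5},{x1,x2},{x1,x5},{x2,x5},{x3,x5},{x1,x2,x4},{x1,x3,x5},{x2,x3,x5}} V14={{x1,x4},{x1,x2,x4}} V15={{x1,x3},{x3,x5},{x1,x3,x5},{x2,x3,x5}} V23={{x6},{x3,x6}} V24={{x6},{x2,x4},{x3,x6},{x1,x2,x4},{x2,x3,x4}} V25={{x6},{x2,x3},{x3,x5},{x3,x6},{x1,x3,x5},{x2,x3,x4},{x2,x3,x5}} V34={{x6},{x3,x6}} V35={{x6},{x3,x6}} V45={{x6},{x3,x4},{x3,x6},{x2,x3,x4}}
  V124={{x1,x2,x4}} V125={{x3,x5},{x1,x3,x5},{x2,x3,x5}} V234={{x6},{x3,x6}} V235={{x6},{x3,x6}} V245={{x6},{x3,x6},{x2,x3,x4}} V345={{x6},{x3,x6}}
  V2345={{x6},{x3,x6}}
components per intersection:
  V1: {{x1},{x5},{x1,x2},{x1,x3},{x1,x4},{x1,x5},{x2,x5},{x3,x5},{x1,x2,x4},{x1,x3,x5},{x2,x3,x5}}
  V2: {{x2},{x5},{x1,x2},{x1,x5},{x2,x3},{x2,x4},{x2,x5},{x3,x5},{x1,x2,x4},{x1,x3,x5},{x2,x3,x4},{x2,x3,x5}} {{x6},{x3,x6}}
  V3: {{x6},{x3,x6}}
  V4: {{x4},{x1,x4},{x2,x4},{x3,x4},{x1,x2,x4},{x2,x3,x4}} {{x6},{x3,x6}}
  V5: {{x3},{x6},{x1,x3},{x2,x3},{x3,x4},{x3,x5},{x3,x6},{x1,x3,x5},{x2,x3,x4},{x2,x3,x5}}
  V12: {{x5},{x1,x5},{x2,x5},{x3,x5},{x1,x3,x5},{x2,x3,x5}} {{x1,x2},{x1,x2,x4}}
  V14: {{x1,x4},{x1,x2,x4}}
  V15: {{x1,x3},{x3,x5},{x1,x3,x5},{x2,x3,x5}}
  V23: {{x6},{x3,x6}}
  V24: {{x6},{x3,x6}} {{x2,x4},{x1,x2,x4},{x2,x3,x4}}
  V25: {{x6},{x3,x6}} {{x2,x3},{x3,x5},{x1,x3,x5},{x2,x3,x4},{x2,x3,x5}}
  V34: {{x6},{x3,x6}}
  V35: {{x6},{x3,x6}}
  V45: {{x6},{x3,x6}} {{x3,x4},{x2,x3,x4}}
  V124: {{x1,x2,x4}}
  V125: {{x3,x5},{x1,x3,x5},{x2,x3,x5}}
  V234: {{x6},{x3,x6}}
  V235: {{x6},{x3,x6}}
  V245: {{x6},{x3,x6}} {{x2,x3,x4}}
  V345: {{x6},{x3,x6}}
  V2345: {{x6},{x3,x6}}
C dims 7,13,7,1; δ0: rk 6, SNF 1^6; δ1: rk 6, SNF 1^6; δ2: rk 1, SNF 1^1
degree 0: 7−6−0 = 1 → Ȟ^0 ≅ Z
degree 1: 13−6−6 = 1 → Ȟ^1 ≅ Z
degree 2: 7−1−6 = 0 → Ȟ^2 ≅ 0

Ȟ^0 ≅ Z, Ȟ^1 ≅ Z, Ȟ^2 ≅ 0


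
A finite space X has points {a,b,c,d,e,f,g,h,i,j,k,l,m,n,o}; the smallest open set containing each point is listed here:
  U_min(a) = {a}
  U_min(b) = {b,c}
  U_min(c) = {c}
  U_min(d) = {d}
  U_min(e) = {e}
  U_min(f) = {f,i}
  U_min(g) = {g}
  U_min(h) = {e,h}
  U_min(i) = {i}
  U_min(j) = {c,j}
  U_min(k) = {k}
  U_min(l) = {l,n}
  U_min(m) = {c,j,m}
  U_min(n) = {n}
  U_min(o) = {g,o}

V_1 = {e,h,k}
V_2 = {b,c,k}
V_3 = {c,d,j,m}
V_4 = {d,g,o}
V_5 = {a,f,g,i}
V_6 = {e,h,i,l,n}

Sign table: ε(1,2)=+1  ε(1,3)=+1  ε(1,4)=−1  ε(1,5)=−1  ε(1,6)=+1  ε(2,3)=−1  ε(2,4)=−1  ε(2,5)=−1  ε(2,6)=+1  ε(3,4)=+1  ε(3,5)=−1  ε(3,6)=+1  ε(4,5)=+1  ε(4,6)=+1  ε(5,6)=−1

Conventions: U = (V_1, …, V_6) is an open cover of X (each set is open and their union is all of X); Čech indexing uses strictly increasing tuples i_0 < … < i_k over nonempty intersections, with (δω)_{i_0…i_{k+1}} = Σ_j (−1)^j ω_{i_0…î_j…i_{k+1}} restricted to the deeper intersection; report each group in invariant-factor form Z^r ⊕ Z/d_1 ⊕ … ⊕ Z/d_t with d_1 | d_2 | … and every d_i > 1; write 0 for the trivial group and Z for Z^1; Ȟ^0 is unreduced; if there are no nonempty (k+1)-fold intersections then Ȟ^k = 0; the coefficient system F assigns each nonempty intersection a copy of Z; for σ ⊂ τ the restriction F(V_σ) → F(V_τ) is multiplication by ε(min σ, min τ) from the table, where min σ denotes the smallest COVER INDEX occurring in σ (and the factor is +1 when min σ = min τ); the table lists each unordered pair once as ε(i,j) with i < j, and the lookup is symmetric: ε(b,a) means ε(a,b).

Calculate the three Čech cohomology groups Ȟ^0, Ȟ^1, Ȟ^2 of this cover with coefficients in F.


nerve simplices:
  V12={k} V16={e,h} V23={c} V34={d} V45={g} V56={i}
C dims 6,6; δ0: rk 5, SNF 1^5
degree 0: 6−5−0 = 1 → Ȟ^0 ≅ Z
degree 1: 6−0−5 = 1 → Ȟ^1 ≅ Z
degree 2: 0−0−0 = 0 → Ȟ^2 ≅ 0

Ȟ^0 ≅ Z, Ȟ^1 ≅ Z and Ȟ^2 ≅ 0


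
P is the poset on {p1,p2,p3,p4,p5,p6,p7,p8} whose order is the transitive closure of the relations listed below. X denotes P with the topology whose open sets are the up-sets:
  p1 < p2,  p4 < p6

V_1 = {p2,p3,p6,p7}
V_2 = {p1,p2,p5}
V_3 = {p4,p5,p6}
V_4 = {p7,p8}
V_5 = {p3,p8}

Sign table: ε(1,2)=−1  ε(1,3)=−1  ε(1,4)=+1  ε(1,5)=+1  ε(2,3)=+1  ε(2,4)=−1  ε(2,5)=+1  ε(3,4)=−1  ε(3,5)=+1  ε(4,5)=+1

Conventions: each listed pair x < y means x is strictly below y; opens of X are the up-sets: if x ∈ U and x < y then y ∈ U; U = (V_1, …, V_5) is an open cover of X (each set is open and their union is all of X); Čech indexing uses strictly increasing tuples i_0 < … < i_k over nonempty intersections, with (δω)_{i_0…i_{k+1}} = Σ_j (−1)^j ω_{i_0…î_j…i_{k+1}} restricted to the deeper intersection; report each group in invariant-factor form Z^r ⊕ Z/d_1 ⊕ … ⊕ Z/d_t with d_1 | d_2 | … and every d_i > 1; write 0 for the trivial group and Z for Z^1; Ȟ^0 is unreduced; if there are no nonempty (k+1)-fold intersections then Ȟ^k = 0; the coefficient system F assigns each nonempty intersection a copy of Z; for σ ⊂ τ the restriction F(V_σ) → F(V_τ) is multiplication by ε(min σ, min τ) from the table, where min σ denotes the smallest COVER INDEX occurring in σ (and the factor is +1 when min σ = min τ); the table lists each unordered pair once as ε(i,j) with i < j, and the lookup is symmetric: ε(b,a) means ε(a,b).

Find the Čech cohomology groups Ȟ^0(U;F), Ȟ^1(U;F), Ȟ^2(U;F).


cover nerve:
  V12={p2} V13={p6} V14={p7} V15={p3} V23={p5} V45={p8}
C dims 5,6; δ0: rk 4, SNF 1^4
Ȟ^0: (5−4)−0=1 ⇒ Z
Ȟ^1: (6−0)−4=2 ⇒ Z^2
Ȟ^2: (0−0)−0=0 ⇒ 0

Ȟ^0(U;F) ≅ Z; Ȟ^1(U;F) ≅ Z^2; Ȟ^2(U;F) ≅ 0


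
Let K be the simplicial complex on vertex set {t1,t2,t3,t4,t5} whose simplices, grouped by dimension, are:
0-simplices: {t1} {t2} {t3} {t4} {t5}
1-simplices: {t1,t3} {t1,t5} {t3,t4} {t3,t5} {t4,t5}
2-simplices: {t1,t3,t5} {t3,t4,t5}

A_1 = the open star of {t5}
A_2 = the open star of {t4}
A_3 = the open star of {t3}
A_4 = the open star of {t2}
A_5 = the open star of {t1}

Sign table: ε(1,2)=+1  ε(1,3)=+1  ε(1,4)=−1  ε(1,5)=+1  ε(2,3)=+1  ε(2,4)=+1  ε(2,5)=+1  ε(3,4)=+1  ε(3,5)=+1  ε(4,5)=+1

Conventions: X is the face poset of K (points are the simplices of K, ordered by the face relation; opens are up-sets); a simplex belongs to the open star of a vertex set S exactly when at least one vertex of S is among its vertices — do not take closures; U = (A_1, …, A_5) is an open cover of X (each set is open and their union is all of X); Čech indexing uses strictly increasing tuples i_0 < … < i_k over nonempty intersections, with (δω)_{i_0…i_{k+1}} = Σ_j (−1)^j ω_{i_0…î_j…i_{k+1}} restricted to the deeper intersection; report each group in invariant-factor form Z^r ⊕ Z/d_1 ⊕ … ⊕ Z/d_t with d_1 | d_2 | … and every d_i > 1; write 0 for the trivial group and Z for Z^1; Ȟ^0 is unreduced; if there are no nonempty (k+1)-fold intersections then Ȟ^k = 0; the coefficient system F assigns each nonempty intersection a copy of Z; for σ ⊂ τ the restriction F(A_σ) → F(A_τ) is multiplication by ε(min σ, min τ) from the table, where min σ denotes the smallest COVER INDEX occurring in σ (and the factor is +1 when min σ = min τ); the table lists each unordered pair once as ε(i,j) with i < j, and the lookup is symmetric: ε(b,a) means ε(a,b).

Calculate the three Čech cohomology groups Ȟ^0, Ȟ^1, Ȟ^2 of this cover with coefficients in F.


nerve simplices:
  A1={{t5},{t1,t5},{t3,t5},{t4,t5},{t1,t3,t5},{t3,t4,t5}} A2={{t4},{t3,t4},{t4,t5},{t3,t4,t5}} A3={{t3},{t1,t3},{t3,t4},{t3,t5},{t1,t3,t5},{t3,t4,t5}} A4={{t2}} A5={{t1},{t1,t3},{t1,t5},{t1,t3,t5}}
  A12={{t4,t5},{t3,t4,t5}} A13={{t3,t5},{t1,t3,t5},{t3,t4,t5}} A15={{t1,t5},{t1,t3,t5}} A23={{t3,t4},{t3,t4,t5}} A35={{t1,t3},{t1,t3,t5}}
  A123={{t3,t4,t5}} A135={{t1,t3,t5}}
C dims 5,5,2; δ0: rk 3, SNF 1^3; δ1: rk 2, SNF 1^2
degree 0: 5−3−0 = 2 → Ȟ^0 ≅ Z^2
degree 1: 5−2−3 = 0 → Ȟ^1 ≅ 0
degree 2: 2−0−2 = 0 → Ȟ^2 ≅ 0

Ȟ^0 ≅ Z^2, Ȟ^1 ≅ 0, Ȟ^2 ≅ 0


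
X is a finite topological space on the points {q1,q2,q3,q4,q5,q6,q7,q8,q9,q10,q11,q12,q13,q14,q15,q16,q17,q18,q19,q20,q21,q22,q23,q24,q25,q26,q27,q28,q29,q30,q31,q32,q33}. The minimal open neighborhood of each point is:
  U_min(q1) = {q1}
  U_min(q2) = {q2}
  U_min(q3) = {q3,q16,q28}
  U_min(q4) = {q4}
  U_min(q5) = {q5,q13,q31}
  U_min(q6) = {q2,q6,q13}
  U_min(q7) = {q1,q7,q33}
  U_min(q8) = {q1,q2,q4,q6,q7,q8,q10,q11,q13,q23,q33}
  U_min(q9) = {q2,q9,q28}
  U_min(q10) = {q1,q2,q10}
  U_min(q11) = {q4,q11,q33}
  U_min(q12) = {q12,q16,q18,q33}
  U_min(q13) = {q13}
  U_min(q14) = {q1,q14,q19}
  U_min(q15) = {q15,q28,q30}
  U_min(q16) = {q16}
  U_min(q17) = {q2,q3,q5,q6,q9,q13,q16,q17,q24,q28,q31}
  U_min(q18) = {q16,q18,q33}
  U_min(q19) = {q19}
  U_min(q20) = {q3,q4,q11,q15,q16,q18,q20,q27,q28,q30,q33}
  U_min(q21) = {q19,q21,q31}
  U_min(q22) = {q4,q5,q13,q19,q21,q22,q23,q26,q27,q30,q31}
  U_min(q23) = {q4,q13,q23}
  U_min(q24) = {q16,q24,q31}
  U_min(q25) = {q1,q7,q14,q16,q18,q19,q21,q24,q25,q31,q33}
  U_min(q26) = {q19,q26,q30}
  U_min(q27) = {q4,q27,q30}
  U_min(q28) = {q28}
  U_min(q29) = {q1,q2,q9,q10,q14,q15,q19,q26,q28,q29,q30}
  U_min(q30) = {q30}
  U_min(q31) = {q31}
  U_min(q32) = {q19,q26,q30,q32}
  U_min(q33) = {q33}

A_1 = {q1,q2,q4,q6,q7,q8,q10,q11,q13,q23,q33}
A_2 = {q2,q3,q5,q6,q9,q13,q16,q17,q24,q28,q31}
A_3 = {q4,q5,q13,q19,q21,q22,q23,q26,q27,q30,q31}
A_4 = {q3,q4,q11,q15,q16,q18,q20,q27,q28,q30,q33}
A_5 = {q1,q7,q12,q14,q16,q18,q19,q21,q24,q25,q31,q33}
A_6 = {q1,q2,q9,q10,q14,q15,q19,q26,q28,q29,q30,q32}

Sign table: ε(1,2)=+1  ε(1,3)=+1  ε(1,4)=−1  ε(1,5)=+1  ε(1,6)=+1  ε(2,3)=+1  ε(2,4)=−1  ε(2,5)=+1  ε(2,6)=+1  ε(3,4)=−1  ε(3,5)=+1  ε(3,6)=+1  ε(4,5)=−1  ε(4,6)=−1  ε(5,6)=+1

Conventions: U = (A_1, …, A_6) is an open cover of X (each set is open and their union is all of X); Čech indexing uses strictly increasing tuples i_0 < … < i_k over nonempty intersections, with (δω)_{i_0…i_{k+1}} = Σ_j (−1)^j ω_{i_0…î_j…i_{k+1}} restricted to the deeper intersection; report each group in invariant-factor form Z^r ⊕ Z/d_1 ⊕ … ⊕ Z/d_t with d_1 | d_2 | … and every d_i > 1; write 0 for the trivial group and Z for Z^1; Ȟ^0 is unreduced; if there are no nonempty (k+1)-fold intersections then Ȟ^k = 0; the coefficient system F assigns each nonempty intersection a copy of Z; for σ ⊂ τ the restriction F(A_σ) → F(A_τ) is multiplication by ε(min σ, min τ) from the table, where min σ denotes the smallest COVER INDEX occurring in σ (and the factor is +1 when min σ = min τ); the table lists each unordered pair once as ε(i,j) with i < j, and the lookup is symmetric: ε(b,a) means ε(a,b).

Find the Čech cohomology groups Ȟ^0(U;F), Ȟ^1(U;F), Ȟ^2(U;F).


Ȟ^0 = Z, Ȟ^1 = 0 and Ȟ^2 = Z/2

intersection data:
  A12={q2,q6,q13} A13={q4,q13,q23} A14={q4,q11,q33} A15={q1,q7,q33} A16={q1,q2,q10} A23={q5,q13,q31} A24={q3,q16,q28} A25={q16,q24,q31} A26={q2,q9,q28} A34={q4,q27,q30} A35={q19,q21,q31} A36={q19,q26,q30} A45={q16,q18,q33} A46={q15,q28,q30} A56={q1,q14,q19}
  A123={q13} A126={q2} A134={q4} A145={q33} A156={q1} A235={q31} A245={q16} A246={q28} A346={q30} A356={q19}
C dims 6,15,10; δ0: rk 5, SNF 1^5; δ1: rk 10, SNF 1^9·2
Ȟ^0 = (6 − 5) − 0 = 1, so Ȟ^0 ≅ Z
Ȟ^1 = (15 − 10) − 5 = 0, so Ȟ^1 ≅ 0
Ȟ^2 = (10 − 0) − 10 = 0 plus torsion [2], so Ȟ^2 ≅ Z/2


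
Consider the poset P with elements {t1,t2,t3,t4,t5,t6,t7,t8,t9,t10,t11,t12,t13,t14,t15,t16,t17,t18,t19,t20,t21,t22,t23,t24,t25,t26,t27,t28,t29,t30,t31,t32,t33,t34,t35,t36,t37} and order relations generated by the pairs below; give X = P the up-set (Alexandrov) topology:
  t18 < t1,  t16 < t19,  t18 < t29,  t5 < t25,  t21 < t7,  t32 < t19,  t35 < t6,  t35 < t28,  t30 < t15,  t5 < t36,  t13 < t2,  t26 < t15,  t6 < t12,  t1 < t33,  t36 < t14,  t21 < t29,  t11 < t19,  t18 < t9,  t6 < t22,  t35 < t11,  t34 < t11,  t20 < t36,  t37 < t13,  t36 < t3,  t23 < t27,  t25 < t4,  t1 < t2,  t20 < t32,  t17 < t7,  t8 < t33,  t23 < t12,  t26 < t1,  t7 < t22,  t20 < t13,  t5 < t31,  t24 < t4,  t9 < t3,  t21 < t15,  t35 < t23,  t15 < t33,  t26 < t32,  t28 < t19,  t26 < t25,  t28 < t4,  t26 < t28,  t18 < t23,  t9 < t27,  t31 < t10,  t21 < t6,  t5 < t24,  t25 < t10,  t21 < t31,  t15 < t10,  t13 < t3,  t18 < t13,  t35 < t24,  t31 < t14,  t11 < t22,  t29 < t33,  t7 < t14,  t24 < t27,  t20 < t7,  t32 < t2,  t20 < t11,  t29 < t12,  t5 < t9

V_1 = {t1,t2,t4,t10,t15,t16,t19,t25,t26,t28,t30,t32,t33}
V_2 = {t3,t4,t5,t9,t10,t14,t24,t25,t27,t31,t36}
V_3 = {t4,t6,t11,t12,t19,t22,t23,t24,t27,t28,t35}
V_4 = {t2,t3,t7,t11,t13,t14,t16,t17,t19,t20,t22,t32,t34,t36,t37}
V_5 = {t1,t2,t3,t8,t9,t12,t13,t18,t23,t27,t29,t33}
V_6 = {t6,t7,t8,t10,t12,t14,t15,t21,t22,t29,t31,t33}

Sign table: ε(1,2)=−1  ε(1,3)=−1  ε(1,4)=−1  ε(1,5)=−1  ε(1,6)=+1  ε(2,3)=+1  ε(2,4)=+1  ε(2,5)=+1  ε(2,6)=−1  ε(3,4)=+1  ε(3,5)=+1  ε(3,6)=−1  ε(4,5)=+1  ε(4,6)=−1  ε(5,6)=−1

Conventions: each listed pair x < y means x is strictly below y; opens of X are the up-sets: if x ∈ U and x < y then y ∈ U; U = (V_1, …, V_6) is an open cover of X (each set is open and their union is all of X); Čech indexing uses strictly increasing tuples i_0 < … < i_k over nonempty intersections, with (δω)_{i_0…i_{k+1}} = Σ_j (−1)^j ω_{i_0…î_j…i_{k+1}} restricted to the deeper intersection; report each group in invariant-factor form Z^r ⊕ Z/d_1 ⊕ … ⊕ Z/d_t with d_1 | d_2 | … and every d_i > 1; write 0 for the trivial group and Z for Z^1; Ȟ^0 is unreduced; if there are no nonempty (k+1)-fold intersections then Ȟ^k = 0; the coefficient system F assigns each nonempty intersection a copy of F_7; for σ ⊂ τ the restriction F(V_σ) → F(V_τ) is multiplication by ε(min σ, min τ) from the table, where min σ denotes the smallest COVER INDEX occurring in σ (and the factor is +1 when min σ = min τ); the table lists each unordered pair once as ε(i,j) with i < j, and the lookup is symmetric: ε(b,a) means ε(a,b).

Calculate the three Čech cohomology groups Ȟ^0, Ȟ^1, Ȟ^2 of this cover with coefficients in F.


nerve simplices:
  V12={t4,t10,t25} V13={t4,t19,t28} V14={t2,t16,t19,t32} V15={t1,t2,t33} V16={t10,t15,t33} V23={t4,t24,t27} V24={t3,t14,t36} V25={t3,t9,t27} V26={t10,t14,t31} V34={t11,t19,t22} V35={t12,t23,t27} V36={t6,t12,t22} V45={t2,t3,t13} V46={t7,t14,t22} V56={t8,t12,t29,t33}
  V123={t4} V126={t10} V134={t19} V145={t2} V156={t33} V235={t27} V245={t3} V246={t14} V346={t22} V356={t12}
C dims 6,15,10; δ0: rk_F7 5; δ1: rk_F7 10
degree 0: 6−5−0 = 1 → Ȟ^0 ≅ Z/7
degree 1: 15−10−5 = 0 → Ȟ^1 ≅ 0
degree 2: 10−0−10 = 0 → Ȟ^2 ≅ 0

Ȟ^0(U;F) ≅ Z/7,  Ȟ^1(U;F) ≅ 0,  Ȟ^2(U;F) ≅ 0


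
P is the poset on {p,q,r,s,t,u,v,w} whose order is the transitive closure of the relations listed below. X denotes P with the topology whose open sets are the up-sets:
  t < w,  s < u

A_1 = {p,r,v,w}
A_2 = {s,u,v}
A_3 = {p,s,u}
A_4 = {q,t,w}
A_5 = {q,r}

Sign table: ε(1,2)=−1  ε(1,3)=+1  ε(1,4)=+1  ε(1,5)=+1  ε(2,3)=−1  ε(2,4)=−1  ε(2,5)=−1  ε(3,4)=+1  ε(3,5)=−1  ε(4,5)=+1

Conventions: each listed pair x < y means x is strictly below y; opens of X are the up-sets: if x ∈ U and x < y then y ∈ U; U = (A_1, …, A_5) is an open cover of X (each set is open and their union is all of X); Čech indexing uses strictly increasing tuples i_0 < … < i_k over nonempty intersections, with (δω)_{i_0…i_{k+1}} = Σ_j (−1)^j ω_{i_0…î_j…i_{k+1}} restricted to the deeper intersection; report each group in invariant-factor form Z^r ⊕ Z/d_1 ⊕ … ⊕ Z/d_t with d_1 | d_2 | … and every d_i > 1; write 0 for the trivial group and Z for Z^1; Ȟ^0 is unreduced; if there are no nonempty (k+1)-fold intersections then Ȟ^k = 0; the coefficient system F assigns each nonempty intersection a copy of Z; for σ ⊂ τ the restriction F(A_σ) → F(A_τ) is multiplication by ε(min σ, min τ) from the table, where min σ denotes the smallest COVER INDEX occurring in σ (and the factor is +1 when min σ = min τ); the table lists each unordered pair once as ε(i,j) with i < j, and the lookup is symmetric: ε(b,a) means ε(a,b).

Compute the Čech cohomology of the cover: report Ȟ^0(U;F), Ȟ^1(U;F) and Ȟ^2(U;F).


Ȟ^0 ≅ Z, Ȟ^1 ≅ Z^2, Ȟ^2 ≅ 0

nonempty overlaps:
  A12={v} A13={p} A14={w} A15={r} A23={s,u} A45={q}
C dims 5,6; δ0: rk 4, SNF 1^4
degree 0: 5−4−0 = 1 → Ȟ^0 ≅ Z
degree 1: 6−0−4 = 2 → Ȟ^1 ≅ Z^2
degree 2: 0−0−0 = 0 → Ȟ^2 ≅ 0


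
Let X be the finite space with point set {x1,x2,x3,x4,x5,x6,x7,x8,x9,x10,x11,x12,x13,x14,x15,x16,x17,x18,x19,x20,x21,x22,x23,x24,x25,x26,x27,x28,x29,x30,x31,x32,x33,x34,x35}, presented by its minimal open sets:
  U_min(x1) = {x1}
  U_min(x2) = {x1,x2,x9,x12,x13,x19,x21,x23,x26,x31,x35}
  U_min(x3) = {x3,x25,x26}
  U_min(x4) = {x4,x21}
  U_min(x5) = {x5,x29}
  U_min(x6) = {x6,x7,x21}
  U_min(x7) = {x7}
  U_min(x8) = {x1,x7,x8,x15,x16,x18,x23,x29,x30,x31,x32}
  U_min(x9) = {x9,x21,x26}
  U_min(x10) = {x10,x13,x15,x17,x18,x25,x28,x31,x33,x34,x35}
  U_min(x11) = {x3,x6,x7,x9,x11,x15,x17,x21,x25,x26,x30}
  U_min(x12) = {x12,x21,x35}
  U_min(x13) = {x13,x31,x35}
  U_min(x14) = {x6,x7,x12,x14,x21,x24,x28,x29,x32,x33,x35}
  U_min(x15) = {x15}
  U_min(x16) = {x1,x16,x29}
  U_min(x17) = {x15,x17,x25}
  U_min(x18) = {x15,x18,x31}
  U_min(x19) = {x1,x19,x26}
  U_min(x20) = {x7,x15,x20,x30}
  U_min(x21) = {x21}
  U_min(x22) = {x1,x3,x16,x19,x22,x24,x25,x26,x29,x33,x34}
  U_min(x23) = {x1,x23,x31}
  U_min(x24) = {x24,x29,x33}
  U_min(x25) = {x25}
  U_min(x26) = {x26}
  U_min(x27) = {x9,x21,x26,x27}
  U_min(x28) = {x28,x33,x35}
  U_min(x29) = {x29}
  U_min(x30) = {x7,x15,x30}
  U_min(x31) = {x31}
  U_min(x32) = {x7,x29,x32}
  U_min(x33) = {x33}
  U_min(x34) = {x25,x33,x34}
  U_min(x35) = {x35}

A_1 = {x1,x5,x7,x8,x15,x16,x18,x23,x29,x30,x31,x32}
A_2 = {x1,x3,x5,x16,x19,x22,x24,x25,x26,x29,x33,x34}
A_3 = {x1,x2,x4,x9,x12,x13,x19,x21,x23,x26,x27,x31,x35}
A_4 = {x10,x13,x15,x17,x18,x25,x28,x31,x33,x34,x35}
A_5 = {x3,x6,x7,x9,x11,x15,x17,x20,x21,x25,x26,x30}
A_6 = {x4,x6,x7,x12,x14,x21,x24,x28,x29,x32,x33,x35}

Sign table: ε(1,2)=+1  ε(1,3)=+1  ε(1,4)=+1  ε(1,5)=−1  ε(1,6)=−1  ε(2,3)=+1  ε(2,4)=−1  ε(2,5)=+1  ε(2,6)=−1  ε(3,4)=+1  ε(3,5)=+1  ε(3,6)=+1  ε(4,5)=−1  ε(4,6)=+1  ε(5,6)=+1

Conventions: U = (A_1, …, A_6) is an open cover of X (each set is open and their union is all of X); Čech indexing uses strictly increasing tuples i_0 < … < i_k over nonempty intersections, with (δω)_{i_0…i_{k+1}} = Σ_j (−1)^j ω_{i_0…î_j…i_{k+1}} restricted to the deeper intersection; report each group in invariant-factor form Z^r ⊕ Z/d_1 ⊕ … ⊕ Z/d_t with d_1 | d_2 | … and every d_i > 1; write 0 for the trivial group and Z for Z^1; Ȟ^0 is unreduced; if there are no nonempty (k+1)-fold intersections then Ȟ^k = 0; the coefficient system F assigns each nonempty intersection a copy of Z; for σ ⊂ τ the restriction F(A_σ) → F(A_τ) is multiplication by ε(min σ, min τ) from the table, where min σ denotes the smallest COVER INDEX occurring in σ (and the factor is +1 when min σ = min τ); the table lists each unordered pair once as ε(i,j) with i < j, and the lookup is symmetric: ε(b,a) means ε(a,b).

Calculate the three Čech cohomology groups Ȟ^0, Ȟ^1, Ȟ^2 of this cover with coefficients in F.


Ȟ^0(U;F) ≅ 0, Ȟ^1(U;F) ≅ Z/2, Ȟ^2(U;F) ≅ Z

cover nerve:
  A12={x1,x5,x16,x29} A13={x1,x23,x31} A14={x15,x18,x31} A15={x7,x15,x30} A16={x7,x29,x32} A23={x1,x19,x26} A24={x25,x33,x34} A25={x3,x25,x26} A26={x24,x29,x33} A34={x13,x31,x35} A35={x9,x21,x26} A36={x4,x12,x21,x35} A45={x15,x17,x25} A46={x28,x33,x35} A56={x6,x7,x21}
  A123={x1} A126={x29} A134={x31} A145={x15} A156={x7} A235={x26} A245={x25} A246={x33} A346={x35} A356={x21}
C dims 6,15,10; δ0: rk 6, SNF 1^5·2; δ1: rk 9, SNF 1^9
Ȟ^0: (6−6)−0=0 ⇒ 0
Ȟ^1: (15−9)−6=0 plus torsion [2] ⇒ Z/2
Ȟ^2: (10−0)−9=1 ⇒ Z


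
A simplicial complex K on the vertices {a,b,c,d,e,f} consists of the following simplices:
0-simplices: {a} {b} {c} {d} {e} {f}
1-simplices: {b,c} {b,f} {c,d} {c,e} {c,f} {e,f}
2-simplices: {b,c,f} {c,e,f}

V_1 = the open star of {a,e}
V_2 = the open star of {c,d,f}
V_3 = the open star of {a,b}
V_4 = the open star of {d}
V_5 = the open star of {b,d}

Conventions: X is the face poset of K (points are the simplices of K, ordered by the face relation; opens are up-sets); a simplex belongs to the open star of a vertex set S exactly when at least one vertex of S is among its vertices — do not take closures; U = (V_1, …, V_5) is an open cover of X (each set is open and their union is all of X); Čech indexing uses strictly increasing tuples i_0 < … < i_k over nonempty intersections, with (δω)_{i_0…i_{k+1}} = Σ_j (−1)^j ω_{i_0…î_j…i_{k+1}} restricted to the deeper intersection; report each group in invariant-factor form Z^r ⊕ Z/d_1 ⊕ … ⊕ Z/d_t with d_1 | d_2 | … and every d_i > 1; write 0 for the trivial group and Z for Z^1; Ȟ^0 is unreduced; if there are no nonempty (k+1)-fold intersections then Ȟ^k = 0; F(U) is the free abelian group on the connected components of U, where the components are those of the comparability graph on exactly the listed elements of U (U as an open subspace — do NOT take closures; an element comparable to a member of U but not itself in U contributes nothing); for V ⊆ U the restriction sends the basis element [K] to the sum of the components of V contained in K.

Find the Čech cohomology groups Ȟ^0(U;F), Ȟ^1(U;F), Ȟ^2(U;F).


Ȟ^0(U;F) ≅ Z^2; Ȟ^1(U;F) ≅ 0; Ȟ^2(U;F) ≅ 0

nerve simplices:
  V1={{a},{e},{c,e},{e,f},{c,e,f}} V2={{c},{d},{f},{b,c},{b,f},{c,d},{c,e},{c,f},{e,f},{b,c,f},{c,e,f}} V3={{a},{b},{b,c},{b,f},{b,c,f}} V4={{d},{c,d}} V5={{b},{d},{b,c},{b,f},{c,d},{b,c,f}}
  V12={{c,e},{e,f},{c,e,f}} V13={{a}} V23={{b,c},{b,f},{b,c,f}} V24={{d},{c,d}} V25={{d},{b,c},{b,f},{c,d},{b,c,f}} V35={{b},{b,c},{b,f},{b,c,f}} V45={{d},{c,d}}
  V235={{b,c},{b,f},{b,c,f}} V245={{d},{c,d}}
components per intersection:
  V1: {{a}} {{e},{c,e},{e,f},{c,e,f}}
  V2: {{c},{d},{f},{b,c},{b,f},{c,d},{c,e},{c,f},{e,f},{b,c,f},{c,e,f}}
  V3: {{a}} {{b},{b,c},{b,f},{b,c,f}}
  V4: {{d},{c,d}}
  V5: {{b},{b,c},{b,f},{b,c,f}} {{d},{c,d}}
  V12: {{c,e},{e,f},{c,e,f}}
  V13: {{a}}
  V23: {{b,c},{b,f},{b,c,f}}
  V24: {{d},{c,d}}
  V25: {{d},{c,d}} {{b,c},{b,f},{b,c,f}}
  V35: {{b},{b,c},{b,f},{b,c,f}}
  V45: {{d},{c,d}}
  V235: {{b,c},{b,f},{b,c,f}}
  V245: {{d},{c,d}}
C dims 8,8,2; δ0: rk 6, SNF 1^6; δ1: rk 2, SNF 1^2
degree 0: 8−6−0 = 2 → Ȟ^0 ≅ Z^2
degree 1: 8−2−6 = 0 → Ȟ^1 ≅ 0
degree 2: 2−0−2 = 0 → Ȟ^2 ≅ 0


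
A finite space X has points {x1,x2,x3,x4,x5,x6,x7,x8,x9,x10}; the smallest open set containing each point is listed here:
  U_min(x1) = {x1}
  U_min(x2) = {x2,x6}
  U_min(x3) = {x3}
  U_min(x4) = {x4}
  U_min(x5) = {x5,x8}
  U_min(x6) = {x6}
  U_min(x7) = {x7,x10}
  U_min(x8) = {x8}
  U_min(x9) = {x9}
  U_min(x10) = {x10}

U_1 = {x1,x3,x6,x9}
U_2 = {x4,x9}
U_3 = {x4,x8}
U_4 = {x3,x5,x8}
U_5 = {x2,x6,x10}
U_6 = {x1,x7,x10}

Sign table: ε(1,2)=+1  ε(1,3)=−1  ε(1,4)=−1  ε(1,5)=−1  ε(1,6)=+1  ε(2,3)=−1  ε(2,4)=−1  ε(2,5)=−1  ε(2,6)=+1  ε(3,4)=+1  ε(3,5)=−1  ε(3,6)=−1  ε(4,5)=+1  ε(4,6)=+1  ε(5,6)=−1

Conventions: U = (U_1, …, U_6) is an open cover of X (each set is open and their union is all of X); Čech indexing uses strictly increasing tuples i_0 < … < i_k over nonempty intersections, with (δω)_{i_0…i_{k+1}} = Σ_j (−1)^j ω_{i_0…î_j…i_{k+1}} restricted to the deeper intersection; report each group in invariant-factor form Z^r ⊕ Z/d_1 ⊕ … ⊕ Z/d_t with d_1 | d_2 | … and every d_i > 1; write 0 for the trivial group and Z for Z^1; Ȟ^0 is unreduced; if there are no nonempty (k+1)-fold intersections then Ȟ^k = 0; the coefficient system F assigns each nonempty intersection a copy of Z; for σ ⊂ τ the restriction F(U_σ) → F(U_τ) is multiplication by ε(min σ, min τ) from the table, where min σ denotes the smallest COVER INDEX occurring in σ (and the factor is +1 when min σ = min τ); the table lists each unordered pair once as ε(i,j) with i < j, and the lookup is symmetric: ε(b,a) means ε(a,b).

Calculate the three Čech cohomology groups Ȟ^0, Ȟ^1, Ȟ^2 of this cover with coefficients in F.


Ȟ^0(U;F) ≅ Z; Ȟ^1(U;F) ≅ Z^2; Ȟ^2(U;F) ≅ 0

nerve of the cover:
  U12={x9} U14={x3} U15={x6} U16={x1} U23={x4} U34={x8} U56={x10}
C dims 6,7; δ0: rk 5, SNF 1^5
Ȟ^0 = (6 − 5) − 0 = 1, so Ȟ^0 ≅ Z
Ȟ^1 = (7 − 0) − 5 = 2, so Ȟ^1 ≅ Z^2
Ȟ^2 = (0 − 0) − 0 = 0, so Ȟ^2 ≅ 0


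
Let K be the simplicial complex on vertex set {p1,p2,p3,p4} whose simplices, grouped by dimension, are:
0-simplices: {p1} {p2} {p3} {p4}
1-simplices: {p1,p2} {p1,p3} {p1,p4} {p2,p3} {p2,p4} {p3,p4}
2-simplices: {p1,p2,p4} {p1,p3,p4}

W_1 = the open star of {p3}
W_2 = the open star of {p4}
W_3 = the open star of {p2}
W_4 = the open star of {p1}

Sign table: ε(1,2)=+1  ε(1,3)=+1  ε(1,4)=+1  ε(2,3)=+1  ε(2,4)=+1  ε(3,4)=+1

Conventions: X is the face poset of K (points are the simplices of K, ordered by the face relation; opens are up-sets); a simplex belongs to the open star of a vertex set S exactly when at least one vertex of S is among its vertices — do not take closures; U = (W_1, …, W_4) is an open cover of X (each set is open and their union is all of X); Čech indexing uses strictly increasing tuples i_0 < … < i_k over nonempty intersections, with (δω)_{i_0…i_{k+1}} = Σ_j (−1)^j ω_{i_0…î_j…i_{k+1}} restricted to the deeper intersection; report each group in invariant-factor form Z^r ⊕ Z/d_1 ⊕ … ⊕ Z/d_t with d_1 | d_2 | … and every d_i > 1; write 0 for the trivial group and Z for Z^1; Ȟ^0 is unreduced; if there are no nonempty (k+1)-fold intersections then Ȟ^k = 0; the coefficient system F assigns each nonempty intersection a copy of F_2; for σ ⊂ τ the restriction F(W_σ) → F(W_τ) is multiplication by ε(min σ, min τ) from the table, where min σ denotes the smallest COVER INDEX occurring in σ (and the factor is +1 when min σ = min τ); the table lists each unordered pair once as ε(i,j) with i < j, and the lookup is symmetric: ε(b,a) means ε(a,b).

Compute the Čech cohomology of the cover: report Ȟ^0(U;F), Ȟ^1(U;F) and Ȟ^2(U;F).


Ȟ^0 = Z/2; Ȟ^1 = Z/2; Ȟ^2 = 0

cover nerve:
  W1={{p3},{p1,p3},{p2,p3},{p3,p4},{p1,p3,p4}} W2={{p4},{p1,p4},{p2,p4},{p3,p4},{p1,p2,p4},{p1,p3,p4}} W3={{p2},{p1,p2},{p2,p3},{p2,p4},{p1,p2,p4}} W4={{p1},{p1,p2},{p1,p3},{p1,p4},{p1,p2,p4},{p1,p3,p4}}
  W12={{p3,p4},{p1,p3,p4}} W13={{p2,p3}} W14={{p1,p3},{p1,p3,p4}} W23={{p2,p4},{p1,p2,p4}} W24={{p1,p4},{p1,p2,p4},{p1,p3,p4}} W34={{p1,p2},{p1,p2,p4}}
  W124={{p1,p3,p4}} W234={{p1,p2,p4}}
C dims 4,6,2; δ0: rk_F2 3; δ1: rk_F2 2
Ȟ^0: (4−3)−0=1 ⇒ Z/2
Ȟ^1: (6−2)−3=1 ⇒ Z/2
Ȟ^2: (2−0)−2=0 ⇒ 0


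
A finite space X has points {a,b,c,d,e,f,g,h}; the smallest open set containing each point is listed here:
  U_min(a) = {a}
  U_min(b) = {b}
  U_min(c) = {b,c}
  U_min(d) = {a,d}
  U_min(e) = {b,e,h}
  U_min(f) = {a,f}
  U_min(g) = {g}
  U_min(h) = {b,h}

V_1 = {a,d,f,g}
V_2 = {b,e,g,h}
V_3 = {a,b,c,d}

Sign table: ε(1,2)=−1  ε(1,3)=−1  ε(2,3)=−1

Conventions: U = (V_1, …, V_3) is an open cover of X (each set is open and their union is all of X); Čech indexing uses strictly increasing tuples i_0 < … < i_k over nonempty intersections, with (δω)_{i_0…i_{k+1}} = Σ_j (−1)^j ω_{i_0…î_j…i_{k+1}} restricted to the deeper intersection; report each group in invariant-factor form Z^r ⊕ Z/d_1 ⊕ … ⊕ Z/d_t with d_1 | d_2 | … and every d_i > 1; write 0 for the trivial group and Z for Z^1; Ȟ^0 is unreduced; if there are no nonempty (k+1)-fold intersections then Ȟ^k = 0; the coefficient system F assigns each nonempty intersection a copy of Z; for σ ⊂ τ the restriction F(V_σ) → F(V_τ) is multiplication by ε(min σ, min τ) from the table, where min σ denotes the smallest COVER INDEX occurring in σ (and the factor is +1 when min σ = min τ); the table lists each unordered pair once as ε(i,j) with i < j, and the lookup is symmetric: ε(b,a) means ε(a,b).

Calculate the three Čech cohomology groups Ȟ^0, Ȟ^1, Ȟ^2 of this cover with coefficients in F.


nonempty overlaps:
  V12={g} V13={a,d} V23={b}
C dims 3,3; δ0: rk 3, SNF 1^2·2
degree 0: 3−3−0 = 0 → Ȟ^0 ≅ 0
degree 1: 3−0−3 = 0 plus torsion [2] → Ȟ^1 ≅ Z/2
degree 2: 0−0−0 = 0 → Ȟ^2 ≅ 0

Ȟ^0 ≅ 0, Ȟ^1 ≅ Z/2 and Ȟ^2 ≅ 0


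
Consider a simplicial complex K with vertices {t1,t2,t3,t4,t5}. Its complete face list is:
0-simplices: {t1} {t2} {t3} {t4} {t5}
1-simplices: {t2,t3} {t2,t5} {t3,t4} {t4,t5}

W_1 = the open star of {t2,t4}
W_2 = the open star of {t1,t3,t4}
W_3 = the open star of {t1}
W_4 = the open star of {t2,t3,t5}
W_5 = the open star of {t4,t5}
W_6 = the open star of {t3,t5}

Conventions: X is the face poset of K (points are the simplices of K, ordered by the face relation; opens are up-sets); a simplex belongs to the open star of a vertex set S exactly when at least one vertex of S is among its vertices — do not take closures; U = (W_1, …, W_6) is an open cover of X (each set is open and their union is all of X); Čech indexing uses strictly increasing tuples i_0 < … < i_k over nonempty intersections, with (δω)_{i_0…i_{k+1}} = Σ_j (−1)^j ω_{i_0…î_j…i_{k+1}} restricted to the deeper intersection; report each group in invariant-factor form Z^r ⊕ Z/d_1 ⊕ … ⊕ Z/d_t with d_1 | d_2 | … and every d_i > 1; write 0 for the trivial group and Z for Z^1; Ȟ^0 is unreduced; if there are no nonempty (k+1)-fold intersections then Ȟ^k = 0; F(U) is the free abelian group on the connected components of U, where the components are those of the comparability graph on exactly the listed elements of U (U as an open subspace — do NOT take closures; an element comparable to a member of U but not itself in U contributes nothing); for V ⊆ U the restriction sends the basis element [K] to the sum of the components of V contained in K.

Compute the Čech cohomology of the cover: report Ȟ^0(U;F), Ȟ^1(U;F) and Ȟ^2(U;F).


Ȟ^0 = Z^2,  Ȟ^1 = Z,  Ȟ^2 = 0

nerve simplices:
  W1={{t2},{t4},{t2,t3},{t2,t5},{t3,t4},{t4,t5}} W2={{t1},{t3},{t4},{t2,t3},{t3,t4},{t4,t5}} W3={{t1}} W4={{t2},{t3},{t5},{t2,t3},{t2,t5},{t3,t4},{t4,t5}} W5={{t4},{t5},{t2,t5},{t3,t4},{t4,t5}} W6={{t3},{t5},{t2,t3},{t2,t5},{t3,t4},{t4,t5}}
  W12={{t4},{t2,t3},{t3,t4},{t4,t5}} W14={{t2},{t2,t3},{t2,t5},{t3,t4},{t4,t5}} W15={{t4},{t2,t5},{t3,t4},{t4,t5}} W16={{t2,t3},{t2,t5},{t3,t4},{t4,t5}} W23={{t1}} W24={{t3},{t2,t3},{t3,t4},{t4,t5}} W25={{t4},{t3,t4},{t4,t5}} W26={{t3},{t2,t3},{t3,t4},{t4,t5}} W45={{t5},{t2,t5},{t3,t4},{t4,t5}} W46={{t3},{t5},{t2,t3},{t2,t5},{t3,t4},{t4,t5}} W56={{t5},{t2,t5},{t3,t4},{t4,t5}}
  W124={{t2,t3},{t3,t4},{t4,t5}} W125={{t4},{t3,t4},{t4,t5}} W126={{t2,t3},{t3,t4},{t4,t5}} W145={{t2,t5},{t3,t4},{t4,t5}} W146={{t2,t3},{t2,t5},{t3,t4},{t4,t5}} W156={{t2,t5},{t3,t4},{t4,t5}} W245={{t3,t4},{t4,t5}} W246={{t3},{t2,t3},{t3,t4},{t4,t5}} W256={{t3,t4},{t4,t5}} W456={{t5},{t2,t5},{t3,t4},{t4,t5}}
  W1245={{t3,t4},{t4,t5}} W1246={{t2,t3},{t3,t4},{t4,t5}} W1256={{t3,t4},{t4,t5}} W1456={{t2,t5},{t3,t4},{t4,t5}} W2456={{t3,t4},{t4,t5}}
  W12456={{t3,t4},{t4,t5}}
components per intersection:
  W1: {{t2},{t2,t3},{t2,t5}} {{t4},{t3,t4},{t4,t5}}
  W2: {{t1}} {{t3},{t4},{t2,t3},{t3,t4},{t4,t5}}
  W3: {{t1}}
  W4: {{t2},{t3},{t5},{t2,t3},{t2,t5},{t3,t4},{t4,t5}}
  W5: {{t4},{t5},{t2,t5},{t3,t4},{t4,t5}}
  W6: {{t3},{t2,t3},{t3,t4}} {{t5},{t2,t5},{t4,t5}}
  W12: {{t4},{t3,t4},{t4,t5}} {{t2,t3}}
  W14: {{t2},{t2,t3},{t2,t5}} {{t3,t4}} {{t4,t5}}
  W15: {{t4},{t3,t4},{t4,t5}} {{t2,t5}}
  W16: {{t2,t3}} {{t2,t5}} {{t3,t4}} {{t4,t5}}
  W23: {{t1}}
  W24: {{t3},{t2,t3},{t3,t4}} {{t4,t5}}
  W25: {{t4},{t3,t4},{t4,t5}}
  W26: {{t3},{t2,t3},{t3,t4}} {{t4,t5}}
  W45: {{t5},{t2,t5},{t4,t5}} {{t3,t4}}
  W46: {{t3},{t2,t3},{t3,t4}} {{t5},{t2,t5},{t4,t5}}
  W56: {{t5},{t2,t5},{t4,t5}} {{t3,t4}}
  W124: {{t2,t3}} {{t3,t4}} {{t4,t5}}
  W125: {{t4},{t3,t4},{t4,t5}}
  W126: {{t2,t3}} {{t3,t4}} {{t4,t5}}
  W145: {{t2,t5}} {{t3,t4}} {{t4,t5}}
  W146: {{t2,t3}} {{t2,t5}} {{t3,t4}} {{t4,t5}}
  W156: {{t2,t5}} {{t3,t4}} {{t4,t5}}
  W245: {{t3,t4}} {{t4,t5}}
  W246: {{t3},{t2,t3},{t3,t4}} {{t4,t5}}
  W256: {{t3,t4}} {{t4,t5}}
  W456: {{t5},{t2,t5},{t4,t5}} {{t3,t4}}
  W1245: {{t3,t4}} {{t4,t5}}
  W1246: {{t2,t3}} {{t3,t4}} {{t4,t5}}
  W1256: {{t3,t4}} {{t4,t5}}
  W1456: {{t2,t5}} {{t3,t4}} {{t4,t5}}
  W2456: {{t3,t4}} {{t4,t5}}
  W12456: {{t3,t4}} {{t4,t5}}
C dims 9,23,25,12; δ0: rk 7, SNF 1^7; δ1: rk 15, SNF 1^15; δ2: rk 10, SNF 1^10
degree 0: 9−7−0 = 2 → Ȟ^0 ≅ Z^2
degree 1: 23−15−7 = 1 → Ȟ^1 ≅ Z
degree 2: 25−10−15 = 0 → Ȟ^2 ≅ 0


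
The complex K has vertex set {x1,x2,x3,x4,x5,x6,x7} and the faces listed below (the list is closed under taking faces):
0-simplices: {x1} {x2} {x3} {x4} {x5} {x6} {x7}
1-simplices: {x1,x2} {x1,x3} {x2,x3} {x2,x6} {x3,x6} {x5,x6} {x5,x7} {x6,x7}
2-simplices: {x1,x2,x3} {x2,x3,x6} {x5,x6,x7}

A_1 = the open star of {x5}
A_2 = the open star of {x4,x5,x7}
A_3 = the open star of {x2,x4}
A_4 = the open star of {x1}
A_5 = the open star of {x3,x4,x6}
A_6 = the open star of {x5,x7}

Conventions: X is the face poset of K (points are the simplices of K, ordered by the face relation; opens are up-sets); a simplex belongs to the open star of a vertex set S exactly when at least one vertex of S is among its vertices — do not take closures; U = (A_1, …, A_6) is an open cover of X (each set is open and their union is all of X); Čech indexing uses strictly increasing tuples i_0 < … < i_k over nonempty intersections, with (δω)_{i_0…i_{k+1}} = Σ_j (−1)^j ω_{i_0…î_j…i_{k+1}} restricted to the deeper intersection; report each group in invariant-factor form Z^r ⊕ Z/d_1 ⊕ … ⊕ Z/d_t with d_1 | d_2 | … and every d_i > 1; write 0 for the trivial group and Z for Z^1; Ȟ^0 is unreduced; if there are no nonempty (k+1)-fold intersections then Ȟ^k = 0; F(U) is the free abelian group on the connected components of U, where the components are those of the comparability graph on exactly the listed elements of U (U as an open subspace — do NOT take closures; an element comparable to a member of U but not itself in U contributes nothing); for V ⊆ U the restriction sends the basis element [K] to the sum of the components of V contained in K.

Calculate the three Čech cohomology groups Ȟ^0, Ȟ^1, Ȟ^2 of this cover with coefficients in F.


Ȟ^0 ≅ Z^2, Ȟ^1 ≅ 0, Ȟ^2 ≅ 0

intersection data:
  A1={{x5},{x5,x6},{x5,x7},{x5,x6,x7}} A2={{x4},{x5},{x7},{x5,x6},{x5,x7},{x6,x7},{x5,x6,x7}} A3={{x2},{x4},{x1,x2},{x2,x3},{x2,x6},{x1,x2,x3},{x2,x3,x6}} A4={{x1},{x1,x2},{x1,x3},{x1,x2,x3}} A5={{x3},{x4},{x6},{x1,x3},{x2,x3},{x2,x6},{x3,x6},{x5,x6},{x6,x7},{x1,x2,x3},{x2,x3,x6},{x5,x6,x7}} A6={{x5},{x7},{x5,x6},{x5,x7},{x6,x7},{x5,x6,x7}}
  A12={{x5},{x5,x6},{x5,x7},{x5,x6,x7}} A15={{x5,x6},{x5,x6,x7}} A16={{x5},{x5,x6},{x5,x7},{x5,x6,x7}} A23={{x4}} A25={{x4},{x5,x6},{x6,x7},{x5,x6,x7}} A26={{x5},{x7},{x5,x6},{x5,x7},{x6,x7},{x5,x6,x7}} A34={{x1,x2},{x1,x2,x3}} A35={{x4},{x2,x3},{x2,x6},{x1,x2,x3},{x2,x3,x6}} A45={{x1,x3},{x1,x2,x3}} A56={{x5,x6},{x6,x7},{x5,x6,x7}}
  A125={{x5,x6},{x5,x6,x7}} A126={{x5},{x5,x6},{x5,x7},{x5,x6,x7}} A156={{x5,x6},{x5,x6,x7}} A235={{x4}} A256={{x5,x6},{x6,x7},{x5,x6,x7}} A345={{x1,x2,x3}}
  A1256={{x5,x6},{x5,x6,x7}}
components per intersection:
  A1: {{x5},{x5,x6},{x5,x7},{x5,x6,x7}}
  A2: {{x4}} {{x5},{x7},{x5,x6},{x5,x7},{x6,x7},{x5,x6,x7}}
  A3: {{x2},{x1,x2},{x2,x3},{x2,x6},{x1,x2,x3},{x2,x3,x6}} {{x4}}
  A4: {{x1},{x1,x2},{x1,x3},{x1,x2,x3}}
  A5: {{x3},{x6},{x1,x3},{x2,x3},{x2,x6},{x3,x6},{x5,x6},{x6,x7},{x1,x2,x3},{x2,x3,x6},{x5,x6,x7}} {{x4}}
  A6: {{x5},{x7},{x5,x6},{x5,x7},{x6,x7},{x5,x6,x7}}
  A12: {{x5},{x5,x6},{x5,x7},{x5,x6,x7}}
  A15: {{x5,x6},{x5,x6,x7}}
  A16: {{x5},{x5,x6},{x5,x7},{x5,x6,x7}}
  A23: {{x4}}
  A25: {{x4}} {{x5,x6},{x6,x7},{x5,x6,x7}}
  A26: {{x5},{x7},{x5,x6},{x5,x7},{x6,x7},{x5,x6,x7}}
  A34: {{x1,x2},{x1,x2,x3}}
  A35: {{x4}} {{x2,x3},{x2,x6},{x1,x2,x3},{x2,x3,x6}}
  A45: {{x1,x3},{x1,x2,x3}}
  A56: {{x5,x6},{x6,x7},{x5,x6,x7}}
  A125: {{x5,x6},{x5,x6,x7}}
  A126: {{x5},{x5,x6},{x5,x7},{x5,x6,x7}}
  A156: {{x5,x6},{x5,x6,x7}}
  A235: {{x4}}
  A256: {{x5,x6},{x6,x7},{x5,x6,x7}}
  A345: {{x1,x2,x3}}
  A1256: {{x5,x6},{x5,x6,x7}}
C dims 9,12,6,1; δ0: rk 7, SNF 1^7; δ1: rk 5, SNF 1^5; δ2: rk 1, SNF 1^1
Ȟ^0 = (9 − 7) − 0 = 2, so Ȟ^0 ≅ Z^2
Ȟ^1 = (12 − 5) − 7 = 0, so Ȟ^1 ≅ 0
Ȟ^2 = (6 − 1) − 5 = 0, so Ȟ^2 ≅ 0
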